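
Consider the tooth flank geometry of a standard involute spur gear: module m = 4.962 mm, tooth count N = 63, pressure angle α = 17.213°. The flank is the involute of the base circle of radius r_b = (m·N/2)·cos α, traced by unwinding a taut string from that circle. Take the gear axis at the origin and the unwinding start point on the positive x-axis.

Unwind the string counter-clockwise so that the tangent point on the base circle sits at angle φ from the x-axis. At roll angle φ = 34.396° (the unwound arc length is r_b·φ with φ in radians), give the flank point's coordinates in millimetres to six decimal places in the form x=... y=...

x=173.829972 y=10.384091

pitch radius r_p = m·N/2 = 4.962·63/2 = 156.303000
base radius r_b = r_p·cos α = 156.303000·cos 17.213° = 149.302383
roll angle φ = 34.396° = 0.60032345 rad
x = r_b·(cos φ + φ·sin φ) = 149.302383·(0.82515294 + 0.60032345·0.56490940) = 173.829972
y = r_b·(sin φ − φ·cos φ) = 149.302383·(0.56490940 − 0.60032345·0.82515294) = 10.384091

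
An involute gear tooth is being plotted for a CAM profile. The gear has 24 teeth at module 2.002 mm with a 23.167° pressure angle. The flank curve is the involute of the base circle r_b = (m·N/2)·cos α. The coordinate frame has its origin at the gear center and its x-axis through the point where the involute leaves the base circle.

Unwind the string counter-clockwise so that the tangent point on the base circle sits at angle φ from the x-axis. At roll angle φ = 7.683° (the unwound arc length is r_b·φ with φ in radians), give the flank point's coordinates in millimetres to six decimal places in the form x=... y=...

pitch radius r_p = m·N/2 = 2.002·24/2 = 24.024000
base radius r_b = r_p·cos α = 24.024000·cos 23.167° = 22.086755
roll angle φ = 7.683° = 0.13409365 rad
x = r_b·(cos φ + φ·sin φ) = 22.086755·(0.99102291 + 0.13409365·0.13369215) = 22.284435
y = r_b·(sin φ − φ·cos φ) = 22.086755·(0.13369215 − 0.13409365·0.99102291) = 0.017720

x=22.284435 y=0.017720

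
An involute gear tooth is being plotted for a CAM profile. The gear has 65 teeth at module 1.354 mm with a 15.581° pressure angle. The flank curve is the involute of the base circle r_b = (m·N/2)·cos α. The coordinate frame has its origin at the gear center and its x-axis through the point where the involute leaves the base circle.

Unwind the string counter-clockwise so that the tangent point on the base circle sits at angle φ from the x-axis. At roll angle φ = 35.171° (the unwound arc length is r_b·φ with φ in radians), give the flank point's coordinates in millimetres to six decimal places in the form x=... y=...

x=49.637299 y=3.146683

pitch radius r_p = m·N/2 = 1.354·65/2 = 44.005000
base radius r_b = r_p·cos α = 44.005000·cos 15.581° = 42.387891
roll angle φ = 35.171° = 0.61384975 rad
x = r_b·(cos φ + φ·sin φ) = 42.387891·(0.81743655 + 0.61384975·0.57601865) = 49.637299
y = r_b·(sin φ − φ·cos φ) = 42.387891·(0.57601865 − 0.61384975·0.81743655) = 3.146683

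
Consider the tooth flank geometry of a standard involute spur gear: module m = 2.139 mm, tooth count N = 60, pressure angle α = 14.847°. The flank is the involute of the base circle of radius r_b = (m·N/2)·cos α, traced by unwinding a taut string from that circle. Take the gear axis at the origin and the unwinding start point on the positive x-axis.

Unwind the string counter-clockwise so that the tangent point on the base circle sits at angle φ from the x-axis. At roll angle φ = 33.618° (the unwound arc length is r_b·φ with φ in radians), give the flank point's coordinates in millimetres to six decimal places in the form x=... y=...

pitch radius r_p = m·N/2 = 2.139·60/2 = 64.170000
base radius r_b = r_p·cos α = 64.170000·cos 14.847° = 62.027590
roll angle φ = 33.618° = 0.58674479 rad
x = r_b·(cos φ + φ·sin φ) = 62.027590·(0.83274735 + 0.58674479·0.55365319) = 71.803167
y = r_b·(sin φ − φ·cos φ) = 62.027590·(0.55365319 − 0.58674479·0.83274735) = 4.034462

x=71.803167 y=4.034462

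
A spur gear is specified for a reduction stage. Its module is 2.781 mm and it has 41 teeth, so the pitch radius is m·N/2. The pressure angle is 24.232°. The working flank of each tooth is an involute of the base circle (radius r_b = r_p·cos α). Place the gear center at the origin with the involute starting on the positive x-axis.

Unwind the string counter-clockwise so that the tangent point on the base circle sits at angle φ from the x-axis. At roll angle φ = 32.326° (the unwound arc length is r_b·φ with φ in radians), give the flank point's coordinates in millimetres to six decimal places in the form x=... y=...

pitch radius r_p = m·N/2 = 2.781·41/2 = 57.010500
base radius r_b = r_p·cos α = 57.010500·cos 24.232° = 51.987364
roll angle φ = 32.326° = 0.56419513 rad
x = r_b·(cos φ + φ·sin φ) = 51.987364·(0.84501926 + 0.56419513·0.53473586) = 59.614671
y = r_b·(sin φ − φ·cos φ) = 51.987364·(0.53473586 − 0.56419513·0.84501926) = 3.014233

x=59.614671 y=3.014233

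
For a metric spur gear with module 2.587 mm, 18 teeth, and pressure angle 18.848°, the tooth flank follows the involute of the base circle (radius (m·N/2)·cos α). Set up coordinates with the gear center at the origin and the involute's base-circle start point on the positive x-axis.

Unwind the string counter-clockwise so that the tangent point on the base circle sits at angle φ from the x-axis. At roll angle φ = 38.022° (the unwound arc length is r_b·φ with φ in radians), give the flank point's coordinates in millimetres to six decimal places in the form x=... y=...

pitch radius r_p = m·N/2 = 2.587·18/2 = 23.283000
base radius r_b = r_p·cos α = 23.283000·cos 18.848° = 22.034541
roll angle φ = 38.022° = 0.66360909 rad
x = r_b·(cos φ + φ·sin φ) = 22.034541·(0.78777430 + 0.66360909·0.61596400) = 26.365069
y = r_b·(sin φ − φ·cos φ) = 22.034541·(0.61596400 − 0.66360909·0.78777430) = 2.053395

x=26.365069 y=2.053395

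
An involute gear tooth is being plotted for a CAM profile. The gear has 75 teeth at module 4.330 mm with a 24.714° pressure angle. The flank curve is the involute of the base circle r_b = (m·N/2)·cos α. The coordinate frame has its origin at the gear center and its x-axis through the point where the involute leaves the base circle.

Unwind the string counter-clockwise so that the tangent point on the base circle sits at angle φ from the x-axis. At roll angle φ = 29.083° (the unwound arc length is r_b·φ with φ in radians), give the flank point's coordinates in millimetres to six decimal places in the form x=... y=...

pitch radius r_p = m·N/2 = 4.330·75/2 = 162.375000
base radius r_b = r_p·cos α = 162.375000·cos 24.714° = 147.502432
roll angle φ = 29.083° = 0.50759411 rad
x = r_b·(cos φ + φ·sin φ) = 147.502432·(0.87391648 + 0.50759411·0.48607611) = 165.297988
y = r_b·(sin φ − φ·cos φ) = 147.502432·(0.48607611 − 0.50759411·0.87391648) = 6.266088

x=165.297988 y=6.266088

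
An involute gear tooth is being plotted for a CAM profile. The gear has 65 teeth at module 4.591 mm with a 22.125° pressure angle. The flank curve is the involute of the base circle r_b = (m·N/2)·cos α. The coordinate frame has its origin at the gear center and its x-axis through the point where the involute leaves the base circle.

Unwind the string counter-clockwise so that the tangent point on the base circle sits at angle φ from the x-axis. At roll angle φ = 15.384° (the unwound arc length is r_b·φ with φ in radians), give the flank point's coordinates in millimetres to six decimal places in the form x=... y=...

pitch radius r_p = m·N/2 = 4.591·65/2 = 149.207500
base radius r_b = r_p·cos α = 149.207500·cos 22.125° = 138.220514
roll angle φ = 15.384° = 0.26850145 rad
x = r_b·(cos φ + φ·sin φ) = 138.220514·(0.96416952 + 0.26850145·0.26528688) = 143.113442
y = r_b·(sin φ − φ·cos φ) = 138.220514·(0.26528688 − 0.26850145·0.96416952) = 0.885436

x=143.113442 y=0.885436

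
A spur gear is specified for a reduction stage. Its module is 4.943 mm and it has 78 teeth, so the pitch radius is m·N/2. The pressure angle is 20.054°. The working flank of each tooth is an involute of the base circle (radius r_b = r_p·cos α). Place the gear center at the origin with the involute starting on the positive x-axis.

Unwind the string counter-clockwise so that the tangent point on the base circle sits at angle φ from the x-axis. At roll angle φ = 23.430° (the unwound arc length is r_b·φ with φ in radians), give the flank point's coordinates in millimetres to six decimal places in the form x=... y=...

x=195.602994 y=4.059193

pitch radius r_p = m·N/2 = 4.943·78/2 = 192.777000
base radius r_b = r_p·cos α = 192.777000·cos 20.054° = 181.088903
roll angle φ = 23.430° = 0.40893064 rad
x = r_b·(cos φ + φ·sin φ) = 181.088903·(0.91754655 + 0.40893064·0.39762837) = 195.602994
y = r_b·(sin φ − φ·cos φ) = 181.088903·(0.39762837 − 0.40893064·0.91754655) = 4.059193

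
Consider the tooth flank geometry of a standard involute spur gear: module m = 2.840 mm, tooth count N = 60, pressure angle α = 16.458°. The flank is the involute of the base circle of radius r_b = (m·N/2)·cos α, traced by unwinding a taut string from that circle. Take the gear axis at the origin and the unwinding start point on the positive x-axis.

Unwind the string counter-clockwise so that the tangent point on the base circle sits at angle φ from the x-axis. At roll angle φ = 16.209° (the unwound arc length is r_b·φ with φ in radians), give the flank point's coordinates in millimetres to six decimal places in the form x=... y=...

pitch radius r_p = m·N/2 = 2.840·60/2 = 85.200000
base radius r_b = r_p·cos α = 85.200000·cos 16.458° = 81.709158
roll angle φ = 16.209° = 0.28290042 rad
x = r_b·(cos φ + φ·sin φ) = 81.709158·(0.96024985 + 0.28290042·0.27914195) = 84.913727
y = r_b·(sin φ − φ·cos φ) = 81.709158·(0.27914195 − 0.28290042·0.96024985) = 0.611745

x=84.913727 y=0.611745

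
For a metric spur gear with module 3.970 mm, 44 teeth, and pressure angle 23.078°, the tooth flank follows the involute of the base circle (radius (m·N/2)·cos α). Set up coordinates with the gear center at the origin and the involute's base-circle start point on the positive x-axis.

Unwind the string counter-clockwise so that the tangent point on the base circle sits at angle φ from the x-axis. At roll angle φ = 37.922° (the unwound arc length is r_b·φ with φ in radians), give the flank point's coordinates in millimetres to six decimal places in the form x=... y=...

x=96.068641 y=7.430651

pitch radius r_p = m·N/2 = 3.970·44/2 = 87.340000
base radius r_b = r_p·cos α = 87.340000·cos 23.078° = 80.350361
roll angle φ = 37.922° = 0.66186376 rad
x = r_b·(cos φ + φ·sin φ) = 80.350361·(0.78884816 + 0.66186376·0.61458814) = 96.068641
y = r_b·(sin φ − φ·cos φ) = 80.350361·(0.61458814 − 0.66186376·0.78884816) = 7.430651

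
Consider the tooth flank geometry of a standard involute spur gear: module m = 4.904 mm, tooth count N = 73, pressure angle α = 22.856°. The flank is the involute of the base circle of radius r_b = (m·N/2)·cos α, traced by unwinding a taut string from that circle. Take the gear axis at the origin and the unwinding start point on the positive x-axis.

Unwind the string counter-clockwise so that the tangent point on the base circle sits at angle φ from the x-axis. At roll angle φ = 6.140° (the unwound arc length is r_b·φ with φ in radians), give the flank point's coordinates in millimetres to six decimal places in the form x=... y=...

x=165.886318 y=0.067585

pitch radius r_p = m·N/2 = 4.904·73/2 = 178.996000
base radius r_b = r_p·cos α = 178.996000·cos 22.856° = 164.941943
roll angle φ = 6.140° = 0.10716322 rad
x = r_b·(cos φ + φ·sin φ) = 164.941943·(0.99426352 + 0.10716322·0.10695822) = 165.886318
y = r_b·(sin φ − φ·cos φ) = 164.941943·(0.10695822 − 0.10716322·0.99426352) = 0.067585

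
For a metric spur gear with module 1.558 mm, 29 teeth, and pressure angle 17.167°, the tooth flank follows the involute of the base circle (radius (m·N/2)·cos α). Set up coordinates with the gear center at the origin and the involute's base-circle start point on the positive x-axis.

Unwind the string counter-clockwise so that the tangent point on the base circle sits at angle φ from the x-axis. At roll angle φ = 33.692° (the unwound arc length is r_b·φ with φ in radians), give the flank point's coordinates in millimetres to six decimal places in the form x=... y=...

pitch radius r_p = m·N/2 = 1.558·29/2 = 22.591000
base radius r_b = r_p·cos α = 22.591000·cos 17.167° = 21.584537
roll angle φ = 33.692° = 0.58803633 rad
x = r_b·(cos φ + φ·sin φ) = 21.584537·(0.83203158 + 0.58803633·0.55472826) = 24.999901
y = r_b·(sin φ − φ·cos φ) = 21.584537·(0.55472826 − 0.58803633·0.83203158) = 1.412998

x=24.999901 y=1.412998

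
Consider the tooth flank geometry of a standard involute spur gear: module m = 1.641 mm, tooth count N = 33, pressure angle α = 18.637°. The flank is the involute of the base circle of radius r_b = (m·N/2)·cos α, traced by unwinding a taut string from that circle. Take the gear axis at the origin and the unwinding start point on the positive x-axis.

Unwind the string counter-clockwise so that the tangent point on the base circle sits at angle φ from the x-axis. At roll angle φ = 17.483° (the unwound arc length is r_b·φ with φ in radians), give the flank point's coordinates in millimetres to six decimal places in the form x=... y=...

pitch radius r_p = m·N/2 = 1.641·33/2 = 27.076500
base radius r_b = r_p·cos α = 27.076500·cos 18.637° = 25.656669
roll angle φ = 17.483° = 0.30513591 rad
x = r_b·(cos φ + φ·sin φ) = 25.656669·(0.95380613 + 0.30513591·0.30042281) = 26.823430
y = r_b·(sin φ − φ·cos φ) = 25.656669·(0.30042281 − 0.30513591·0.95380613) = 0.240719

x=26.823430 y=0.240719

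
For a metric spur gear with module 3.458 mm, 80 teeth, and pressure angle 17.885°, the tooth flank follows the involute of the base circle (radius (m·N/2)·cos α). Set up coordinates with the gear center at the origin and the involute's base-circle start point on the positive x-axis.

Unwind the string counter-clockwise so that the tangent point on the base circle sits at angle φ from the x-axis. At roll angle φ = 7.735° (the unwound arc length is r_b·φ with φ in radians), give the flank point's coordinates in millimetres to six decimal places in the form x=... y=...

pitch radius r_p = m·N/2 = 3.458·80/2 = 138.320000
base radius r_b = r_p·cos α = 138.320000·cos 17.885° = 131.635663
roll angle φ = 7.735° = 0.13500122 rad
x = r_b·(cos φ + φ·sin φ) = 131.635663·(0.99090117 + 0.13500122·0.13459152) = 132.829755
y = r_b·(sin φ − φ·cos φ) = 131.635663·(0.13459152 − 0.13500122·0.99090117) = 0.107764

x=132.829755 y=0.107764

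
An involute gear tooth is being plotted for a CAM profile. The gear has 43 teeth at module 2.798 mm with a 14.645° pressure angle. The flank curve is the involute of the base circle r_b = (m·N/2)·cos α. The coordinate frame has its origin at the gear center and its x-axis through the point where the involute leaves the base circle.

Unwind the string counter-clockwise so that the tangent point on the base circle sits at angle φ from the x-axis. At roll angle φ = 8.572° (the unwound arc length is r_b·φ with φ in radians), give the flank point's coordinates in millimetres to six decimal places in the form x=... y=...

pitch radius r_p = m·N/2 = 2.798·43/2 = 60.157000
base radius r_b = r_p·cos α = 60.157000·cos 14.645° = 58.202553
roll angle φ = 8.572° = 0.14960962 rad
x = r_b·(cos φ + φ·sin φ) = 58.202553·(0.98882934 + 0.14960962·0.14905213) = 58.850288
y = r_b·(sin φ − φ·cos φ) = 58.202553·(0.14905213 − 0.14960962·0.98882934) = 0.064823

x=58.850288 y=0.064823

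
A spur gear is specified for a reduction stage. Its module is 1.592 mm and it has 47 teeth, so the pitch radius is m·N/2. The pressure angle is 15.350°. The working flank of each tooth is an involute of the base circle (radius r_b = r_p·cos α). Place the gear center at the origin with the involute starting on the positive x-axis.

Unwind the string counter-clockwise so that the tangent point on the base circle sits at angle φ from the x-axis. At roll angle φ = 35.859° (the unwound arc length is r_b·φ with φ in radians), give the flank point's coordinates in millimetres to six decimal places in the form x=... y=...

pitch radius r_p = m·N/2 = 1.592·47/2 = 37.412000
base radius r_b = r_p·cos α = 37.412000·cos 15.350° = 36.077393
roll angle φ = 35.859° = 0.62585762 rad
x = r_b·(cos φ + φ·sin φ) = 36.077393·(0.81046103 + 0.62585762·0.58579255) = 42.466114
y = r_b·(sin φ − φ·cos φ) = 36.077393·(0.58579255 − 0.62585762·0.81046103) = 2.834216

x=42.466114 y=2.834216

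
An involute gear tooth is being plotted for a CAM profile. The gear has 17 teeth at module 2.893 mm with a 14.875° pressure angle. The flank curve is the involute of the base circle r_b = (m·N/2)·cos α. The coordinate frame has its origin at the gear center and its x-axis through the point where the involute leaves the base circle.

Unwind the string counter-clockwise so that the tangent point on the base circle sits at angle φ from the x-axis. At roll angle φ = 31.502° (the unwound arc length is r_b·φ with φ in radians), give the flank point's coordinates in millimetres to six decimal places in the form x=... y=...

pitch radius r_p = m·N/2 = 2.893·17/2 = 24.590500
base radius r_b = r_p·cos α = 24.590500·cos 14.875° = 23.766428
roll angle φ = 31.502° = 0.54981362 rad
x = r_b·(cos φ + φ·sin φ) = 23.766428·(0.85262193 + 0.54981362·0.52252833) = 27.091710
y = r_b·(sin φ − φ·cos φ) = 23.766428·(0.52252833 − 0.54981362·0.85262193) = 1.277331

x=27.091710 y=1.277331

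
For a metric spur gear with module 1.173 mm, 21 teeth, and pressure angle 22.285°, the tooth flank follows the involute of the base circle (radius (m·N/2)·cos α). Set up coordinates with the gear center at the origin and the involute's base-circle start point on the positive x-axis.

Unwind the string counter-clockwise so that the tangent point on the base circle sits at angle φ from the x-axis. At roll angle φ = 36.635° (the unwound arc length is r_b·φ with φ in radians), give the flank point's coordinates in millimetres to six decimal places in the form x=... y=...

x=13.493465 y=0.953044

pitch radius r_p = m·N/2 = 1.173·21/2 = 12.316500
base radius r_b = r_p·cos α = 12.316500·cos 22.285° = 11.396569
roll angle φ = 36.635° = 0.63940137 rad
x = r_b·(cos φ + φ·sin φ) = 11.396569·(0.80245311 + 0.63940137·0.59671518) = 13.493465
y = r_b·(sin φ − φ·cos φ) = 11.396569·(0.59671518 − 0.63940137·0.80245311) = 0.953044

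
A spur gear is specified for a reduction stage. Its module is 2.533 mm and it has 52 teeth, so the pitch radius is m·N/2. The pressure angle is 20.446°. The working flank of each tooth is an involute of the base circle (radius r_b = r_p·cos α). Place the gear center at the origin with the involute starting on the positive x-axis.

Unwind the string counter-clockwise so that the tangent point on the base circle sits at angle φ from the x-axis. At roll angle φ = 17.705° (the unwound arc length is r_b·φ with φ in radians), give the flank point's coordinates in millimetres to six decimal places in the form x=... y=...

pitch radius r_p = m·N/2 = 2.533·52/2 = 65.858000
base radius r_b = r_p·cos α = 65.858000·cos 20.446° = 61.709067
roll angle φ = 17.705° = 0.30901054 rad
x = r_b·(cos φ + φ·sin φ) = 61.709067·(0.95263495 + 0.30901054·0.30411620) = 64.585330
y = r_b·(sin φ − φ·cos φ) = 61.709067·(0.30411620 − 0.30901054·0.95263495) = 0.601167

x=64.585330 y=0.601167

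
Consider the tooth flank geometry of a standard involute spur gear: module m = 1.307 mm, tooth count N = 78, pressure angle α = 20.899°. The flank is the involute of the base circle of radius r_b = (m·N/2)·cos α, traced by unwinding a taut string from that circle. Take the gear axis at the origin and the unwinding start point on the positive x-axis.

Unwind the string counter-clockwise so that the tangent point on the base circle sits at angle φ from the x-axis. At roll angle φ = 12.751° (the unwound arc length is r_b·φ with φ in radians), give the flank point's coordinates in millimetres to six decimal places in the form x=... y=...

pitch radius r_p = m·N/2 = 1.307·78/2 = 50.973000
base radius r_b = r_p·cos α = 50.973000·cos 20.899° = 47.619522
roll angle φ = 12.751° = 0.22254693 rad
x = r_b·(cos φ + φ·sin φ) = 47.619522·(0.97533847 + 0.22254693·0.22071446) = 48.784190
y = r_b·(sin φ − φ·cos φ) = 47.619522·(0.22071446 − 0.22254693·0.97533847) = 0.174091

x=48.784190 y=0.174091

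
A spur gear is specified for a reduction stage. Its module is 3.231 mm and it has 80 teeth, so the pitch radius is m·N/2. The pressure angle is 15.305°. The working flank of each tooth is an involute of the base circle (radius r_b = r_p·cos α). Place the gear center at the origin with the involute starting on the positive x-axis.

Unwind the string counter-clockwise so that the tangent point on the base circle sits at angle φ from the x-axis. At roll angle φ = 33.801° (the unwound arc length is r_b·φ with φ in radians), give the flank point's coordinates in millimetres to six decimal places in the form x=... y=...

pitch radius r_p = m·N/2 = 3.231·80/2 = 129.240000
base radius r_b = r_p·cos α = 129.240000·cos 15.305° = 124.656424
roll angle φ = 33.801° = 0.58993874 rad
x = r_b·(cos φ + φ·sin φ) = 124.656424·(0.83097476 + 0.58993874·0.55631012) = 144.497196
y = r_b·(sin φ − φ·cos φ) = 124.656424·(0.55631012 − 0.58993874·0.83097476) = 8.238034

x=144.497196 y=8.238034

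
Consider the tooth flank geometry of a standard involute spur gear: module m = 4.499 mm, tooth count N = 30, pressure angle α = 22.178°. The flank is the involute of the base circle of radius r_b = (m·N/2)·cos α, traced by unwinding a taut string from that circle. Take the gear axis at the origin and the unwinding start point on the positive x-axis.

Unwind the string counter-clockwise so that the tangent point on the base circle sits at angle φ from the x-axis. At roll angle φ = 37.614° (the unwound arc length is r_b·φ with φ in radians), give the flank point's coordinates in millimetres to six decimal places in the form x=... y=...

pitch radius r_p = m·N/2 = 4.499·30/2 = 67.485000
base radius r_b = r_p·cos α = 67.485000·cos 22.178° = 62.492163
roll angle φ = 37.614° = 0.65648814 rad
x = r_b·(cos φ + φ·sin φ) = 62.492163·(0.79214053 + 0.65648814·0.61033874) = 74.541944
y = r_b·(sin φ − φ·cos φ) = 62.492163·(0.61033874 − 0.65648814·0.79214053) = 5.643534

x=74.541944 y=5.643534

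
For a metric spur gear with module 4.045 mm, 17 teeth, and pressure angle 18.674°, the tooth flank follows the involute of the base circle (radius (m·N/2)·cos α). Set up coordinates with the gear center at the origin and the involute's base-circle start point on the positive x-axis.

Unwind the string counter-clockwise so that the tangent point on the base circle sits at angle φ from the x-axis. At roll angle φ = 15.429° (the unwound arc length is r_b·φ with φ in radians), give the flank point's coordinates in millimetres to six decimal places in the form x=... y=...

x=33.732135 y=0.210485

pitch radius r_p = m·N/2 = 4.045·17/2 = 34.382500
base radius r_b = r_p·cos α = 34.382500·cos 18.674° = 32.572456
roll angle φ = 15.429° = 0.26928685 rad
x = r_b·(cos φ + φ·sin φ) = 32.572456·(0.96396087 + 0.26928685·0.26604406) = 33.732135
y = r_b·(sin φ − φ·cos φ) = 32.572456·(0.26604406 − 0.26928685·0.96396087) = 0.210485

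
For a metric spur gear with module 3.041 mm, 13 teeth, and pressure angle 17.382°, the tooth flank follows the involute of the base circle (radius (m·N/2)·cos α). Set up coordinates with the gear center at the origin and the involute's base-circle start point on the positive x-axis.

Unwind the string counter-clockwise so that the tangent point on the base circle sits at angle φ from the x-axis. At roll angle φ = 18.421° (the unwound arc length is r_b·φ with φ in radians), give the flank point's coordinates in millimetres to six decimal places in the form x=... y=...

pitch radius r_p = m·N/2 = 3.041·13/2 = 19.766500
base radius r_b = r_p·cos α = 19.766500·cos 17.382° = 18.863848
roll angle φ = 18.421° = 0.32150710 rad
x = r_b·(cos φ + φ·sin φ) = 18.863848·(0.94876026 + 0.32150710·0.31599680) = 19.813745
y = r_b·(sin φ − φ·cos φ) = 18.863848·(0.31599680 − 0.32150710·0.94876026) = 0.206816

x=19.813745 y=0.206816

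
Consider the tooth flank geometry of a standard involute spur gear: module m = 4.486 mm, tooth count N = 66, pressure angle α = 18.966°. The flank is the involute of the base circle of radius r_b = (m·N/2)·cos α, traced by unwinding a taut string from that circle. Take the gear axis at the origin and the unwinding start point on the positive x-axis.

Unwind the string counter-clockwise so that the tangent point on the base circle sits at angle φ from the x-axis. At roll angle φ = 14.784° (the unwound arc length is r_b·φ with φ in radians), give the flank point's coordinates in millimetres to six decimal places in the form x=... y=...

x=144.584553 y=0.796387

pitch radius r_p = m·N/2 = 4.486·66/2 = 148.038000
base radius r_b = r_p·cos α = 148.038000·cos 18.966° = 140.001255
roll angle φ = 14.784° = 0.25802948 rad
x = r_b·(cos φ + φ·sin φ) = 140.001255·(0.96689468 + 0.25802948·0.25517576) = 144.584553
y = r_b·(sin φ − φ·cos φ) = 140.001255·(0.25517576 − 0.25802948·0.96689468) = 0.796387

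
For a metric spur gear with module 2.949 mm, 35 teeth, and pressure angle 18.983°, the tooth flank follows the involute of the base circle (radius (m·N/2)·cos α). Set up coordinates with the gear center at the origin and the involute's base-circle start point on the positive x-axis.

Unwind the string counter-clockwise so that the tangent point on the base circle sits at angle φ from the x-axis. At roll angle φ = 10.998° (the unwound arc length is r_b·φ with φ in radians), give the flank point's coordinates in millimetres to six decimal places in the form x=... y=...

x=49.691609 y=0.114625

pitch radius r_p = m·N/2 = 2.949·35/2 = 51.607500
base radius r_b = r_p·cos α = 51.607500·cos 18.983° = 48.800833
roll angle φ = 10.998° = 0.19195131 rad
x = r_b·(cos φ + φ·sin φ) = 48.800833·(0.98163384 + 0.19195131·0.19077473) = 49.691609
y = r_b·(sin φ − φ·cos φ) = 48.800833·(0.19077473 − 0.19195131·0.98163384) = 0.114625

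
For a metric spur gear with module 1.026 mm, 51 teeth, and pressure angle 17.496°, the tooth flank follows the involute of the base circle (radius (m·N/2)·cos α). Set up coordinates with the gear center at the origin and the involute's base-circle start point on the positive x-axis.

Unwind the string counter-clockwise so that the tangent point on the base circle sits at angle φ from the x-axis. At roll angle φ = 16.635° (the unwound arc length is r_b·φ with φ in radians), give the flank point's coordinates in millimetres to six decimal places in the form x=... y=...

pitch radius r_p = m·N/2 = 1.026·51/2 = 26.163000
base radius r_b = r_p·cos α = 26.163000·cos 17.496° = 24.952646
roll angle φ = 16.635° = 0.29033552 rad
x = r_b·(cos φ + φ·sin φ) = 24.952646·(0.95814788 + 0.29033552·0.28627372) = 25.982274
y = r_b·(sin φ − φ·cos φ) = 24.952646·(0.28627372 − 0.29033552·0.95814788) = 0.201851

x=25.982274 y=0.201851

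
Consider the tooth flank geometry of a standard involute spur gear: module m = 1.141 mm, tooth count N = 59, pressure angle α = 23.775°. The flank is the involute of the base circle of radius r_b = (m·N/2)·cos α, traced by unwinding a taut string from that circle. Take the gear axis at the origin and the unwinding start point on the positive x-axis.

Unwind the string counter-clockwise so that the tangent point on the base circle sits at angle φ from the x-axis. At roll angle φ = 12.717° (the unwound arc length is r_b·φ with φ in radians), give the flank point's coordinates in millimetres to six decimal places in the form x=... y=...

x=31.552420 y=0.111716

pitch radius r_p = m·N/2 = 1.141·59/2 = 33.659500
base radius r_b = r_p·cos α = 33.659500·cos 23.775° = 30.803009
roll angle φ = 12.717° = 0.22195352 rad
x = r_b·(cos φ + φ·sin φ) = 30.803009·(0.97546927 + 0.22195352·0.22013564) = 31.552420
y = r_b·(sin φ − φ·cos φ) = 30.803009·(0.22013564 − 0.22195352·0.97546927) = 0.111716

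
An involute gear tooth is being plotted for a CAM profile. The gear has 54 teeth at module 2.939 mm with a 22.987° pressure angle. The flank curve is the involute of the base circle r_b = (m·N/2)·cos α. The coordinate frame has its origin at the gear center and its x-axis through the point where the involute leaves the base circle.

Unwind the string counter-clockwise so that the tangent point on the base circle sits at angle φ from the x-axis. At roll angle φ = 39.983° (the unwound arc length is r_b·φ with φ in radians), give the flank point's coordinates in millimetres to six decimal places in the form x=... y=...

x=88.731426 y=7.878979

pitch radius r_p = m·N/2 = 2.939·54/2 = 79.353000
base radius r_b = r_p·cos α = 79.353000·cos 22.987° = 73.051855
roll angle φ = 39.983° = 0.69783499 rad
x = r_b·(cos φ + φ·sin φ) = 73.051855·(0.76623513 + 0.69783499·0.64256029) = 88.731426
y = r_b·(sin φ − φ·cos φ) = 73.051855·(0.64256029 − 0.69783499·0.76623513) = 7.878979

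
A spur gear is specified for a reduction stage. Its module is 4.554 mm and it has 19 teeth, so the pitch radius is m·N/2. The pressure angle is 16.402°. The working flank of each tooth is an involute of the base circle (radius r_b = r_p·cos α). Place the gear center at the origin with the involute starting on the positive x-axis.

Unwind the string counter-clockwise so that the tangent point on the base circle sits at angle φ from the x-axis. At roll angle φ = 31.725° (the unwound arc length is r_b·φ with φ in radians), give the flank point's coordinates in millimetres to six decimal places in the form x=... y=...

pitch radius r_p = m·N/2 = 4.554·19/2 = 43.263000
base radius r_b = r_p·cos α = 43.263000·cos 16.402° = 41.502374
roll angle φ = 31.725° = 0.55370571 rad
x = r_b·(cos φ + φ·sin φ) = 41.502374·(0.85058175 + 0.55370571·0.52584284) = 47.385084
y = r_b·(sin φ − φ·cos φ) = 41.502374·(0.52584284 − 0.55370571·0.85058175) = 2.277271

x=47.385084 y=2.277271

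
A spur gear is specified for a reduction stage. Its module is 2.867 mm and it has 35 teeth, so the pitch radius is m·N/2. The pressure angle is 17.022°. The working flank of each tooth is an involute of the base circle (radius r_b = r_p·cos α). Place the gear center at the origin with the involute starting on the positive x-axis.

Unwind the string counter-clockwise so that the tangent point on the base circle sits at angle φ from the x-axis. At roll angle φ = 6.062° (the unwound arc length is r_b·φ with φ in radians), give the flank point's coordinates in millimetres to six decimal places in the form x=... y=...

pitch radius r_p = m·N/2 = 2.867·35/2 = 50.172500
base radius r_b = r_p·cos α = 50.172500·cos 17.022° = 47.974564
roll angle φ = 6.062° = 0.10580186 rad
x = r_b·(cos φ + φ·sin φ) = 47.974564·(0.99440820 + 0.10580186·0.10560458) = 48.242328
y = r_b·(sin φ − φ·cos φ) = 47.974564·(0.10560458 − 0.10580186·0.99440820) = 0.018918

x=48.242328 y=0.018918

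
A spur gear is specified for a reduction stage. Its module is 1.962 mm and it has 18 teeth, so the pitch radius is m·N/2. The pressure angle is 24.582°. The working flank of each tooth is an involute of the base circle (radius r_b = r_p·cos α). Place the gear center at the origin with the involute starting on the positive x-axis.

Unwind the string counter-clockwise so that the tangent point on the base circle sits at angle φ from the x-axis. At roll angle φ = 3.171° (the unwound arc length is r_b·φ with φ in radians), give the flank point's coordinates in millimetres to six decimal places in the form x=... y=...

x=16.082173 y=0.000907

pitch radius r_p = m·N/2 = 1.962·18/2 = 17.658000
base radius r_b = r_p·cos α = 17.658000·cos 24.582° = 16.057600
roll angle φ = 3.171° = 0.05534439 rad
x = r_b·(cos φ + φ·sin φ) = 16.057600·(0.99846889 + 0.05534439·0.05531614) = 16.082173
y = r_b·(sin φ − φ·cos φ) = 16.057600·(0.05531614 − 0.05534439·0.99846889) = 0.000907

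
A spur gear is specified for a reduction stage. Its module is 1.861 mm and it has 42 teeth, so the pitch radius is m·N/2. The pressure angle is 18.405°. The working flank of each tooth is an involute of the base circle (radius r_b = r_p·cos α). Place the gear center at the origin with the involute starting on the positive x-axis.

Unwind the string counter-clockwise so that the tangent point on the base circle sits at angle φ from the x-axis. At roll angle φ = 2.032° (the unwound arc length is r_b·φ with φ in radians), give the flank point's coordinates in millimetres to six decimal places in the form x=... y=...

x=37.105260 y=0.000551

pitch radius r_p = m·N/2 = 1.861·42/2 = 39.081000
base radius r_b = r_p·cos α = 39.081000·cos 18.405° = 37.081947
roll angle φ = 2.032° = 0.03546509 rad
x = r_b·(cos φ + φ·sin φ) = 37.081947·(0.99937118 + 0.03546509·0.03545766) = 37.105260
y = r_b·(sin φ − φ·cos φ) = 37.081947·(0.03545766 − 0.03546509·0.99937118) = 0.000551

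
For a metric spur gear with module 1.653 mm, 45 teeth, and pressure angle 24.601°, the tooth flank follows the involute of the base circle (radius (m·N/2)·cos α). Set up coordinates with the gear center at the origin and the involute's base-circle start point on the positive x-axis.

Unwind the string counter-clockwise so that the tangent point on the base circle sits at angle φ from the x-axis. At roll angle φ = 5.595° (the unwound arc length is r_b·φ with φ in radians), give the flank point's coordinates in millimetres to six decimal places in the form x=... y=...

pitch radius r_p = m·N/2 = 1.653·45/2 = 37.192500
base radius r_b = r_p·cos α = 37.192500·cos 24.601° = 33.816494
roll angle φ = 5.595° = 0.09765117 rad
x = r_b·(cos φ + φ·sin φ) = 33.816494·(0.99523591 + 0.09765117·0.09749605) = 33.977342
y = r_b·(sin φ − φ·cos φ) = 33.816494·(0.09749605 − 0.09765117·0.99523591) = 0.010486

x=33.977342 y=0.010486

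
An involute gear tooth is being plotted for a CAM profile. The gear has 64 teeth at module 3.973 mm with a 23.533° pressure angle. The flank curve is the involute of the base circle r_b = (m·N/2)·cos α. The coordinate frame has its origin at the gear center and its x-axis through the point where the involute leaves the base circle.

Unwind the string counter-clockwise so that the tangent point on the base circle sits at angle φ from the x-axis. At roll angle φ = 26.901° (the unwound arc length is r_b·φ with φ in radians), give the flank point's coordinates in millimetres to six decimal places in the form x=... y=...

x=128.710240 y=3.933414

pitch radius r_p = m·N/2 = 3.973·64/2 = 127.136000
base radius r_b = r_p·cos α = 127.136000·cos 23.533° = 116.562132
roll angle φ = 26.901° = 0.46951102 rad
x = r_b·(cos φ + φ·sin φ) = 116.562132·(0.89178963 + 0.46951102·0.45245027) = 128.710240
y = r_b·(sin φ − φ·cos φ) = 116.562132·(0.45245027 − 0.46951102·0.89178963) = 3.933414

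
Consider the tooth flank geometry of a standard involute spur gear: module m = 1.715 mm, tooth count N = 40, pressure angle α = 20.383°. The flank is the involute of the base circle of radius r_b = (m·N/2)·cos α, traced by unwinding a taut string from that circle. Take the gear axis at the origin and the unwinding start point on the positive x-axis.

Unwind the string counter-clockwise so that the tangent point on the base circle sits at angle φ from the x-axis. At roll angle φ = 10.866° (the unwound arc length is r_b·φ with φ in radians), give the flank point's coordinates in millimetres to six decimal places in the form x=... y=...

x=32.725328 y=0.072840

pitch radius r_p = m·N/2 = 1.715·40/2 = 34.300000
base radius r_b = r_p·cos α = 34.300000·cos 20.383° = 32.152318
roll angle φ = 10.866° = 0.18964748 rad
x = r_b·(cos φ + φ·sin φ) = 32.152318·(0.98207075 + 0.18964748·0.18851270) = 32.725328
y = r_b·(sin φ − φ·cos φ) = 32.152318·(0.18851270 − 0.18964748·0.98207075) = 0.072840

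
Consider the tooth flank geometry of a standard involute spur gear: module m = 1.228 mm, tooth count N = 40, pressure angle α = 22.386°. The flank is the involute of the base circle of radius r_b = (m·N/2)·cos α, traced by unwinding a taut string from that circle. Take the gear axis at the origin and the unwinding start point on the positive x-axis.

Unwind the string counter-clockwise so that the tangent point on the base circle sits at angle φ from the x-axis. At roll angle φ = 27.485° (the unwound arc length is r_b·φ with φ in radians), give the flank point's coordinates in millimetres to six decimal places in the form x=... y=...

pitch radius r_p = m·N/2 = 1.228·40/2 = 24.560000
base radius r_b = r_p·cos α = 24.560000·cos 22.386° = 22.709137
roll angle φ = 27.485° = 0.47970374 rad
x = r_b·(cos φ + φ·sin φ) = 22.709137·(0.88713169 + 0.47970374·0.46151638) = 25.173596
y = r_b·(sin φ − φ·cos φ) = 22.709137·(0.46151638 − 0.47970374·0.88713169) = 0.816529

x=25.173596 y=0.816529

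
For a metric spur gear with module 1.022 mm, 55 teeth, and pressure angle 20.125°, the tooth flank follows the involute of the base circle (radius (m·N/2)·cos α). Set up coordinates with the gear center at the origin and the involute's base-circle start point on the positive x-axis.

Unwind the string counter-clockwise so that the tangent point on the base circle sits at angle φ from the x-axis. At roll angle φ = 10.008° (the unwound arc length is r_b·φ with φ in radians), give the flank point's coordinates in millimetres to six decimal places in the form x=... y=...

x=26.788533 y=0.046736

pitch radius r_p = m·N/2 = 1.022·55/2 = 28.105000
base radius r_b = r_p·cos α = 28.105000·cos 20.125° = 26.389027
roll angle φ = 10.008° = 0.17467255 rad
x = r_b·(cos φ + φ·sin φ) = 26.389027·(0.98478350 + 0.17467255·0.17378568) = 26.788533
y = r_b·(sin φ − φ·cos φ) = 26.389027·(0.17378568 − 0.17467255·0.98478350) = 0.046736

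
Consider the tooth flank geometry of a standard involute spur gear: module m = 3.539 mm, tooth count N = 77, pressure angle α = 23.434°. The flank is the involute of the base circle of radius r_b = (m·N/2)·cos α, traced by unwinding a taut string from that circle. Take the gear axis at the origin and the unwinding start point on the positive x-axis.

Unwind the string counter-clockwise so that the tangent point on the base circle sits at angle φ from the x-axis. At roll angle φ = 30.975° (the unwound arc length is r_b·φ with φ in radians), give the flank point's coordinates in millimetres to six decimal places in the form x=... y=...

x=141.968544 y=6.393736

pitch radius r_p = m·N/2 = 3.539·77/2 = 136.251500
base radius r_b = r_p·cos α = 136.251500·cos 23.434° = 125.013312
roll angle φ = 30.975° = 0.54061574 rad
x = r_b·(cos φ + φ·sin φ) = 125.013312·(0.85739195 + 0.54061574·0.51466402) = 141.968544
y = r_b·(sin φ − φ·cos φ) = 125.013312·(0.51466402 − 0.54061574·0.85739195) = 6.393736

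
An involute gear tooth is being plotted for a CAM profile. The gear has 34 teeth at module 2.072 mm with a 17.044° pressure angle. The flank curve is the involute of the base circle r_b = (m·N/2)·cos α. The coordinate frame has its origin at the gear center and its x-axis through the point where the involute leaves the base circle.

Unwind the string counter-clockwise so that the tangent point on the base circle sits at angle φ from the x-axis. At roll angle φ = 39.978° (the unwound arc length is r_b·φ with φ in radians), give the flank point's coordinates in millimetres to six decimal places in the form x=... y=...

x=40.903683 y=3.630898

pitch radius r_p = m·N/2 = 2.072·34/2 = 35.224000
base radius r_b = r_p·cos α = 35.224000·cos 17.044° = 33.676960
roll angle φ = 39.978° = 0.69774773 rad
x = r_b·(cos φ + φ·sin φ) = 33.676960·(0.76629120 + 0.69774773·0.64249342) = 40.903683
y = r_b·(sin φ − φ·cos φ) = 33.676960·(0.64249342 − 0.69774773·0.76629120) = 3.630898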